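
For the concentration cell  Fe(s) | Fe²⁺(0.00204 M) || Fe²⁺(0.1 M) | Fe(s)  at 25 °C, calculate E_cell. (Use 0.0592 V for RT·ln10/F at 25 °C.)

Both half-cells are Fe²⁺/Fe, so E°_cell = 0. The concentrated side is the cathode; the cell reaction moves Fe²⁺ from high to low concentration with n = 2.
Q = [Fe²⁺]_dilute/[Fe²⁺]_conc = 0.00204/0.1 = 0.0204.
E = 0 − (0.0592/2) log Q = −(0.0592/2)(-1.690) = 0.0500 V.

0.050 V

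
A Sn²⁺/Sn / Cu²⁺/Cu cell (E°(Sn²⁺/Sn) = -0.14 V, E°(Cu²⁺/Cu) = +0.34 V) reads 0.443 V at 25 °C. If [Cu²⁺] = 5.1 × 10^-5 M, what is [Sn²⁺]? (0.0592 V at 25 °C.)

9.1 × 10^-4 M

From the Nernst equation, log Q = n(E° − E)/0.0592 = 2(0.48 − 0.443)/0.0592 = 1.250, so Q = 17.8.
With Q = [Sn²⁺]/[Cu²⁺] and the known concentrations, [Sn²⁺] in the numerator gives [Sn²⁺] = 9.1 × 10^-4 M.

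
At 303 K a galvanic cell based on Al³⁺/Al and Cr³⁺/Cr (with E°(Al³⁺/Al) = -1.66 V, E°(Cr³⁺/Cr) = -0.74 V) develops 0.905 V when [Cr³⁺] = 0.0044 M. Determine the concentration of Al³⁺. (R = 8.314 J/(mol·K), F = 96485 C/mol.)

From the Nernst equation, ln Q = nF(E° − E)/RT = 3×96485×(0.92 − 0.905)/(8.314×303) = 1.724, so Q = 5.60.
With Q = [Al³⁺]/[Cr³⁺] and the known concentrations, [Al³⁺] in the numerator gives [Al³⁺] = 0.025 M.

0.025 M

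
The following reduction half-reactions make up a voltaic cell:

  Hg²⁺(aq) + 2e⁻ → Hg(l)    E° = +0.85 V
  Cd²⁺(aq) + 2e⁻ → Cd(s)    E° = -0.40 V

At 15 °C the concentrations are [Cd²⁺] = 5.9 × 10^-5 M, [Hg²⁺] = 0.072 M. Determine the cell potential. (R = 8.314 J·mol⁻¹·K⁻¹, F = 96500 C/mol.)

The Hg²⁺/Hg couple has the higher reduction potential and acts as the cathode, so E°_cell = +0.85 − (-0.40) = 1.25 V.
Balancing electrons gives n = 2; the reaction quotient is Q = [Cd²⁺]/[Hg²⁺] = 8.19 × 10^-4.
E = E° − (RT/nF) ln Q = 1.25 − (8.314×288)/(2×96500) × (-7.107) = 1.250 + 0.088 = 1.338 V.

1.34 V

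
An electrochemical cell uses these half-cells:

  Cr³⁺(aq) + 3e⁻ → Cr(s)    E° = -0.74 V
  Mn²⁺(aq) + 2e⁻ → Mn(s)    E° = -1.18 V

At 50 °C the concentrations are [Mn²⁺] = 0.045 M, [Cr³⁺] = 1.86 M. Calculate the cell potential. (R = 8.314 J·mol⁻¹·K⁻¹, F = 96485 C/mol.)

0.489 V

The Cr³⁺/Cr couple has the higher reduction potential and acts as the cathode, so E°_cell = -0.74 − (-1.18) = 0.44 V.
Balancing electrons gives n = 6; the reaction quotient is Q = [Mn²⁺]^3/[Cr³⁺]^2 = 2.63 × 10^-5.
E = E° − (RT/nF) ln Q = 0.44 − (8.314×323)/(6×96485) × (-10.544) = 0.440 + 0.049 = 0.489 V.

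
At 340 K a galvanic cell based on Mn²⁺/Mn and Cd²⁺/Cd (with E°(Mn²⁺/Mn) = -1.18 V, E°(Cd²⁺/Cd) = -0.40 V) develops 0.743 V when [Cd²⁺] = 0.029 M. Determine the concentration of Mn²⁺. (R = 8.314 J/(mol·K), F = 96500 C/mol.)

0.36 M

From the Nernst equation, ln Q = nF(E° − E)/RT = 2×96500×(0.78 − 0.743)/(8.314×340) = 2.526, so Q = 12.5.
With Q = [Mn²⁺]/[Cd²⁺] and the known concentrations, [Mn²⁺] in the numerator gives [Mn²⁺] = 0.36 M.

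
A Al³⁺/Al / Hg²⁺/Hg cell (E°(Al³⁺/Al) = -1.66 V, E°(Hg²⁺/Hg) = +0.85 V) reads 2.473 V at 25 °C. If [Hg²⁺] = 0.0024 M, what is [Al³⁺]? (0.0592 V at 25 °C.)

From the Nernst equation, log Q = n(E° − E)/0.0592 = 6(2.51 − 2.473)/0.0592 = 3.750, so Q = 5620.
With Q = [Al³⁺]^2/[Hg²⁺]^3 and the known concentrations, [Al³⁺]^2 in the numerator gives [Al³⁺] = 0.0088 M.

0.0088 M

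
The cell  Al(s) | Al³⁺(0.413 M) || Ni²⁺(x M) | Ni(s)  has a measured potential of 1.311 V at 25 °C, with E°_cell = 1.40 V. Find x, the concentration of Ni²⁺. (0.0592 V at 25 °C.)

From the Nernst equation, log Q = n(E° − E)/0.0592 = 6(1.40 − 1.311)/0.0592 = 9.020, so Q = 1.05 × 10^9.
With Q = [Al³⁺]^2/[Ni²⁺]^3 and the known concentrations, [Ni²⁺]^3 in the denominator gives [Ni²⁺] = 5.5 × 10^-4 M.

5.5 × 10^-4 M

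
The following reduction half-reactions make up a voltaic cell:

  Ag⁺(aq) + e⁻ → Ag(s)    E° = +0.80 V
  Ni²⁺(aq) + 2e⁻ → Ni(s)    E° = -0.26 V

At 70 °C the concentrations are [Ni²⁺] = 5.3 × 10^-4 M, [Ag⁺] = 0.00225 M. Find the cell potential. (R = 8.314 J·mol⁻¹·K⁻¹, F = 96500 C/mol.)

The Ag⁺/Ag couple has the higher reduction potential and acts as the cathode, so E°_cell = +0.80 − (-0.26) = 1.06 V.
Balancing electrons gives n = 2; the reaction quotient is Q = [Ni²⁺]/[Ag⁺]^2 = 105.
E = E° − (RT/nF) ln Q = 1.06 − (8.314×343)/(2×96500) × (4.651) = 1.060 − 0.069 = 0.991 V.

0.991 V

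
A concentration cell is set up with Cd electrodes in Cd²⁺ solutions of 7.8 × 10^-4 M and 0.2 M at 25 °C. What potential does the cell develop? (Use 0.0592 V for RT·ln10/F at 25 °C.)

0.071 V

Both half-cells are Cd²⁺/Cd, so E°_cell = 0. The concentrated side is the cathode; the cell reaction moves Cd²⁺ from high to low concentration with n = 2.
Q = [Cd²⁺]_dilute/[Cd²⁺]_conc = 7.8 × 10^-4/0.2 = 0.00390.
E = 0 − (0.0592/2) log Q = −(0.0592/2)(-2.409) = 0.0713 V.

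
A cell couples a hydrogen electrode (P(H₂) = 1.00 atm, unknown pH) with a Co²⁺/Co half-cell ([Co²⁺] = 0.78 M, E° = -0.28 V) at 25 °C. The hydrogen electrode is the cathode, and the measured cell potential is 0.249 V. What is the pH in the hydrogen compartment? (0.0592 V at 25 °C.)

E°_cell = 0.28 V and n = 2.
log Q = n(E° − E)/0.0592 = 2×(0.28 − 0.249)/0.0592 = 1.047.
With Q = [Co²⁺]·P(H₂) / [H⁺]^2, solving for [H⁺] gives log[H⁺] = -0.578, so pH = 0.58.

pH = 0.58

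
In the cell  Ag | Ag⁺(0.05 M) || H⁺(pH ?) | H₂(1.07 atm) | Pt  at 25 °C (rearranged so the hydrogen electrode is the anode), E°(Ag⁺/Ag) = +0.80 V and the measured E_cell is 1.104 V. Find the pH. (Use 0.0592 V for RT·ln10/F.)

pH = 6.42

E°_cell = 0.80 V and n = 2.
log Q = n(E° − E)/0.0592 = 2×(0.80 − 1.104)/0.0592 = -10.270.
With Q = [H⁺]^2 / ([Ag⁺]^2·P(H₂)), solving for [H⁺] gives log[H⁺] = -6.421, so pH = 6.42.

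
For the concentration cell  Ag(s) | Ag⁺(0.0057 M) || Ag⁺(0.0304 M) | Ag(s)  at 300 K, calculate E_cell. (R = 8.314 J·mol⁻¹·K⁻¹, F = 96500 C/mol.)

Both half-cells are Ag⁺/Ag, so E°_cell = 0. The concentrated side is the cathode; the cell reaction moves Ag⁺ from high to low concentration with n = 1.
Q = [Ag⁺]_dilute/[Ag⁺]_conc = 0.0057/0.0304 = 0.188.
E = 0 − (RT/nF) ln Q = −((8.314×300)/(1×96500))(-1.674) = 0.0433 V.

0.043 V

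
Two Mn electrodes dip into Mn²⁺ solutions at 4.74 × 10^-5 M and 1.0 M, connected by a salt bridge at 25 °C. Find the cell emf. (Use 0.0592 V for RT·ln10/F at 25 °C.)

0.13 V

Both half-cells are Mn²⁺/Mn, so E°_cell = 0. The concentrated side is the cathode; the cell reaction moves Mn²⁺ from high to low concentration with n = 2.
Q = [Mn²⁺]_dilute/[Mn²⁺]_conc = 4.74 × 10^-5/1.0 = 4.74 × 10^-5.
E = 0 − (0.0592/2) log Q = −(0.0592/2)(-4.324) = 0.1280 V.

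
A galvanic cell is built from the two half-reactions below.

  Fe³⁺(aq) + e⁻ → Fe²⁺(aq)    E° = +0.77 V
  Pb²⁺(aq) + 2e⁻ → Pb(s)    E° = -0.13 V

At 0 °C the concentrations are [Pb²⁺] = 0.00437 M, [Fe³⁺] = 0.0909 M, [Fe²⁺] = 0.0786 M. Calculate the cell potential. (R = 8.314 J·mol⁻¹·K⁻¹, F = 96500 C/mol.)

0.967 V

The Fe³⁺/Fe²⁺ couple has the higher reduction potential and acts as the cathode, so E°_cell = +0.77 − (-0.13) = 0.90 V.
Balancing electrons gives n = 2; the reaction quotient is Q = [Pb²⁺]·[Fe²⁺]^2/[Fe³⁺]^2 = 0.00327.
E = E° − (RT/nF) ln Q = 0.90 − (8.314×273)/(2×96500) × (-5.724) = 0.900 + 0.067 = 0.967 V.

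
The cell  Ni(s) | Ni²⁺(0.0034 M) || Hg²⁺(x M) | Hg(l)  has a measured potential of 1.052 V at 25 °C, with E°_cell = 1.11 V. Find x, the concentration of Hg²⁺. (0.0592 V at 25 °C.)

3.7 × 10^-5 M

From the Nernst equation, log Q = n(E° − E)/0.0592 = 2(1.11 − 1.052)/0.0592 = 1.959, so Q = 91.1.
With Q = [Ni²⁺]/[Hg²⁺] and the known concentrations, [Hg²⁺] in the denominator gives [Hg²⁺] = 3.7 × 10^-5 M.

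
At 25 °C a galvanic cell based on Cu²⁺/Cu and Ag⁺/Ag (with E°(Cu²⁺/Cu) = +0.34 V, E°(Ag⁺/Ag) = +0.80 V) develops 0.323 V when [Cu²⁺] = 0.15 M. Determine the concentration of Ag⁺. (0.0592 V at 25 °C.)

0.0019 M

From the Nernst equation, log Q = n(E° − E)/0.0592 = 2(0.46 − 0.323)/0.0592 = 4.628, so Q = 4.25 × 10^4.
With Q = [Cu²⁺]/[Ag⁺]^2 and the known concentrations, [Ag⁺]^2 in the denominator gives [Ag⁺] = 0.0019 M.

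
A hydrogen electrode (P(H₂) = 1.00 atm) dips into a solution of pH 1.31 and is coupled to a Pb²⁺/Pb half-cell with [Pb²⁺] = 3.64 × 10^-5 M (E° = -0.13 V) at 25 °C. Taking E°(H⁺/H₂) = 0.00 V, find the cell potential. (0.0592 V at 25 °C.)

The hydrogen couple is the cathode, so E°_cell = 0.13 V; n = 2.
[H⁺] = 10^(−1.31) = 0.049 M, and Q = [Pb²⁺]·P(H₂) / [H⁺]^2 = 0.0152.
E = E° − (0.0592/2) log Q = 0.13 − (0.0592/2)(-1.819) = 0.184 V.

0.18 V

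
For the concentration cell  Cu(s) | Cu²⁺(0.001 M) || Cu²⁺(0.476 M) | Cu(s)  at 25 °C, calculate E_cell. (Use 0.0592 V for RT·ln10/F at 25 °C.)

Both half-cells are Cu²⁺/Cu, so E°_cell = 0. The concentrated side is the cathode; the cell reaction moves Cu²⁺ from high to low concentration with n = 2.
Q = [Cu²⁺]_dilute/[Cu²⁺]_conc = 0.001/0.476 = 0.00210.
E = 0 − (0.0592/2) log Q = −(0.0592/2)(-2.678) = 0.0793 V.

0.079 V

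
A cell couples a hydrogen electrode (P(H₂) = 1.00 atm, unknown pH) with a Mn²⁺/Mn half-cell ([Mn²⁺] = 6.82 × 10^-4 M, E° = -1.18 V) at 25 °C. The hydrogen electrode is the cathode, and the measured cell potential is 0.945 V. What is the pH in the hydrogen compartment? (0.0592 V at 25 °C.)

E°_cell = 1.18 V and n = 2.
log Q = n(E° − E)/0.0592 = 2×(1.18 − 0.945)/0.0592 = 7.939.
With Q = [Mn²⁺]·P(H₂) / [H⁺]^2, solving for [H⁺] gives log[H⁺] = -5.553, so pH = 5.55.

pH = 5.55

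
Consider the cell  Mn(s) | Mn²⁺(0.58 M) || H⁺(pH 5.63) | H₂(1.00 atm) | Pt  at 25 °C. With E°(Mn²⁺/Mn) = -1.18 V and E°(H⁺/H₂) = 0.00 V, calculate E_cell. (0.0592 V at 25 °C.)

The hydrogen couple is the cathode, so E°_cell = 1.18 V; n = 2.
[H⁺] = 10^(−5.63) = 2.3 × 10^-6 M, and Q = [Mn²⁺]·P(H₂) / [H⁺]^2 = 1.06 × 10^11.
E = E° − (0.0592/2) log Q = 1.18 − (0.0592/2)(11.023) = 0.854 V.

0.85 V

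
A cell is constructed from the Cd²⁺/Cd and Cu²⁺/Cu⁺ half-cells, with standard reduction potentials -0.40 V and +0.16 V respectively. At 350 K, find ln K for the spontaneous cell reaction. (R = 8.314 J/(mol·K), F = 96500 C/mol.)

ln K = 37.1

E°_cell = +0.16 − (-0.40) = 0.56 V, with n = 2 electrons transferred.
At equilibrium E = 0, so the Nernst equation gives ln K = nFE°/RT = (2)(96500)(0.56)/((8.314)(350)) = 37.14.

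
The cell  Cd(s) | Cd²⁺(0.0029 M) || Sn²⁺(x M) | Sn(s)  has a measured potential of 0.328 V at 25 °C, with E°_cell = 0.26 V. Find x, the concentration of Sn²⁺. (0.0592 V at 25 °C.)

From the Nernst equation, log Q = n(E° − E)/0.0592 = 2(0.26 − 0.328)/0.0592 = -2.297, so Q = 0.00504.
With Q = [Cd²⁺]/[Sn²⁺] and the known concentrations, [Sn²⁺] in the denominator gives [Sn²⁺] = 0.58 M.

0.58 M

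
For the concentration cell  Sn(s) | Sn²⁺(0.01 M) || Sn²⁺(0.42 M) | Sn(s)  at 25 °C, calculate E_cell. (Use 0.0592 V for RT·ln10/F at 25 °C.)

0.048 V

Both half-cells are Sn²⁺/Sn, so E°_cell = 0. The concentrated side is the cathode; the cell reaction moves Sn²⁺ from high to low concentration with n = 2.
Q = [Sn²⁺]_dilute/[Sn²⁺]_conc = 0.01/0.42 = 0.0238.
E = 0 − (0.0592/2) log Q = −(0.0592/2)(-1.623) = 0.0480 V.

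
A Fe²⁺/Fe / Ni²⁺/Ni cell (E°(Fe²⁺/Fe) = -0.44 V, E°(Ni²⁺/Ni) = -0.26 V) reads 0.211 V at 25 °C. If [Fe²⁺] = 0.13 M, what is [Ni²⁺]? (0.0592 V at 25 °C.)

1.4 M

From the Nernst equation, log Q = n(E° − E)/0.0592 = 2(0.18 − 0.211)/0.0592 = -1.047, so Q = 0.0897.
With Q = [Fe²⁺]/[Ni²⁺] and the known concentrations, [Ni²⁺] in the denominator gives [Ni²⁺] = 1.4 M.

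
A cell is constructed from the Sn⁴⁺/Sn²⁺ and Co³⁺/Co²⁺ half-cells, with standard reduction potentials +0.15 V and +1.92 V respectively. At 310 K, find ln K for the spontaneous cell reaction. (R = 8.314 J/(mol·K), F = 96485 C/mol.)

ln K = 132.5

E°_cell = +1.92 − (+0.15) = 1.77 V, with n = 2 electrons transferred.
At equilibrium E = 0, so the Nernst equation gives ln K = nFE°/RT = (2)(96485)(1.77)/((8.314)(310)) = 132.52.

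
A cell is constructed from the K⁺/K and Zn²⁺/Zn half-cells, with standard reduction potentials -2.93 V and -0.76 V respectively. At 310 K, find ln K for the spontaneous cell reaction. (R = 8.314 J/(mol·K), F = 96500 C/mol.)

ln K = 162.5

E°_cell = -0.76 − (-2.93) = 2.17 V, with n = 2 electrons transferred.
At equilibrium E = 0, so the Nernst equation gives ln K = nFE°/RT = (2)(96500)(2.17)/((8.314)(310)) = 162.50.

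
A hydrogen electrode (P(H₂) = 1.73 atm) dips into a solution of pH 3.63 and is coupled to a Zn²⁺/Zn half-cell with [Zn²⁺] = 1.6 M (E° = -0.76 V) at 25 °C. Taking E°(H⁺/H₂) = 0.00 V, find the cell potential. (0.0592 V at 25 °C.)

The hydrogen couple is the cathode, so E°_cell = 0.76 V; n = 2.
[H⁺] = 10^(−3.63) = 2.3 × 10^-4 M, and Q = [Zn²⁺]·P(H₂) / [H⁺]^2 = 5.04 × 10^7.
E = E° − (0.0592/2) log Q = 0.76 − (0.0592/2)(7.702) = 0.532 V.

0.53 V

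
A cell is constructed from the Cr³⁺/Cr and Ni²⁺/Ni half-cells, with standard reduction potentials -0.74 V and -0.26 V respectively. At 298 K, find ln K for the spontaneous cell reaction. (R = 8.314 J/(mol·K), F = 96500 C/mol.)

ln K = 112.2

E°_cell = -0.26 − (-0.74) = 0.48 V, with n = 6 electrons transferred.
At equilibrium E = 0, so the Nernst equation gives ln K = nFE°/RT = (6)(96500)(0.48)/((8.314)(298)) = 112.17.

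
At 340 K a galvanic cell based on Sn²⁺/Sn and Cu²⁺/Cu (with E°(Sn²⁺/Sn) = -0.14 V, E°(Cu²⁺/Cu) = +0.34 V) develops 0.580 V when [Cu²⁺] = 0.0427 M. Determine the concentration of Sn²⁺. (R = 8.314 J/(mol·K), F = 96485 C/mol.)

4.6 × 10^-5 M

From the Nernst equation, ln Q = nF(E° − E)/RT = 2×96485×(0.48 − 0.580)/(8.314×340) = -6.827, so Q = 0.00108.
With Q = [Sn²⁺]/[Cu²⁺] and the known concentrations, [Sn²⁺] in the numerator gives [Sn²⁺] = 4.6 × 10^-5 M.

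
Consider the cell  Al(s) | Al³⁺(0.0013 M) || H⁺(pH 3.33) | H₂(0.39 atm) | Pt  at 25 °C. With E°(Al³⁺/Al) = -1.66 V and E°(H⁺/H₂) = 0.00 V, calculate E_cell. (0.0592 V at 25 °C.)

1.53 V

The hydrogen couple is the cathode, so E°_cell = 1.66 V; n = 6.
[H⁺] = 10^(−3.33) = 4.7 × 10^-4 M, and Q = [Al³⁺]^2·P(H₂)^3 / [H⁺]^6 = 9.57 × 10^12.
E = E° − (0.0592/6) log Q = 1.66 − (0.0592/6)(12.981) = 1.532 V.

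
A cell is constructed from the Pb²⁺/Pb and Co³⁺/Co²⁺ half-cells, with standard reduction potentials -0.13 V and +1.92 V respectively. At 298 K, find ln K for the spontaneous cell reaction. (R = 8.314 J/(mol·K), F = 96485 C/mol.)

ln K = 159.7

E°_cell = +1.92 − (-0.13) = 2.05 V, with n = 2 electrons transferred.
At equilibrium E = 0, so the Nernst equation gives ln K = nFE°/RT = (2)(96485)(2.05)/((8.314)(298)) = 159.67.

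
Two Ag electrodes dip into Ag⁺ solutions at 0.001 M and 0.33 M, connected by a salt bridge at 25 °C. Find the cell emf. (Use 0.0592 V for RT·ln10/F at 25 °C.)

Both half-cells are Ag⁺/Ag, so E°_cell = 0. The concentrated side is the cathode; the cell reaction moves Ag⁺ from high to low concentration with n = 1.
Q = [Ag⁺]_dilute/[Ag⁺]_conc = 0.001/0.33 = 0.00303.
E = 0 − (0.0592/1) log Q = −(0.0592/1)(-2.519) = 0.1491 V.

0.15 V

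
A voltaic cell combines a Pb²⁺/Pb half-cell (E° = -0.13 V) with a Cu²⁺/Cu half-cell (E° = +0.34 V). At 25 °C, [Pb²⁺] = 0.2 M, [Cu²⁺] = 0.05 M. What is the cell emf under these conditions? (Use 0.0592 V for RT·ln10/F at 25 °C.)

0.452 V

The Cu²⁺/Cu couple has the higher reduction potential and acts as the cathode, so E°_cell = +0.34 − (-0.13) = 0.47 V.
Balancing electrons gives n = 2; the reaction quotient is Q = [Pb²⁺]/[Cu²⁺] = 4.00.
At 25 °C, E = E° − (0.0592/n) log Q = 0.47 − (0.0592/2)(0.602) = 0.470 − 0.018 = 0.452 V.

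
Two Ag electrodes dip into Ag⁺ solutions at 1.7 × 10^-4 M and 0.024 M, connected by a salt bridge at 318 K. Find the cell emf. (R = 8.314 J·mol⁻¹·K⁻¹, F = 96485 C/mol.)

Both half-cells are Ag⁺/Ag, so E°_cell = 0. The concentrated side is the cathode; the cell reaction moves Ag⁺ from high to low concentration with n = 1.
Q = [Ag⁺]_dilute/[Ag⁺]_conc = 1.7 × 10^-4/0.024 = 0.00708.
E = 0 − (RT/nF) ln Q = −((8.314×318)/(1×96485))(-4.950) = 0.1356 V.

0.14 V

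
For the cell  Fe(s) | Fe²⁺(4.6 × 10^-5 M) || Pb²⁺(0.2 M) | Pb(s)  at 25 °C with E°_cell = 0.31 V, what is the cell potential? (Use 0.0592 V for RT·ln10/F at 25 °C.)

0.418 V

Balancing electrons gives n = 2; the reaction quotient is Q = [Fe²⁺]/[Pb²⁺] = 2.3 × 10^-4.
At 25 °C, E = E° − (0.0592/n) log Q = 0.31 − (0.0592/2)(-3.638) = 0.310 + 0.108 = 0.418 V.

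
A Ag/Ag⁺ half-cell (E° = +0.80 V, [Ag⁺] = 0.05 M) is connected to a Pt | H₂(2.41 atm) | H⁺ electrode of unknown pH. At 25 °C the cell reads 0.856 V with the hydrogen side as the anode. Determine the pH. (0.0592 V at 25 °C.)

pH = 2.06

E°_cell = 0.80 V and n = 2.
log Q = n(E° − E)/0.0592 = 2×(0.80 − 0.856)/0.0592 = -1.892.
With Q = [H⁺]^2 / ([Ag⁺]^2·P(H₂)), solving for [H⁺] gives log[H⁺] = -2.056, so pH = 2.06.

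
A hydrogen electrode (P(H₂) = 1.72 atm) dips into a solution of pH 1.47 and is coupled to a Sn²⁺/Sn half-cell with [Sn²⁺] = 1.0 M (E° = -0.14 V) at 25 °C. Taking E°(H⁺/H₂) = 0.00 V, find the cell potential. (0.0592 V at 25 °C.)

The hydrogen couple is the cathode, so E°_cell = 0.14 V; n = 2.
[H⁺] = 10^(−1.47) = 0.034 M, and Q = [Sn²⁺]·P(H₂) / [H⁺]^2 = 1500.
E = E° − (0.0592/2) log Q = 0.14 − (0.0592/2)(3.176) = 0.046 V.

0.046 V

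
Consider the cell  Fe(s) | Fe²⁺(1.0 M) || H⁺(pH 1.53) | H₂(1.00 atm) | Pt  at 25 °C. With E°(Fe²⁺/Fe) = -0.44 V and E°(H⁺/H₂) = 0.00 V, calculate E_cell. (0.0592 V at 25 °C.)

The hydrogen couple is the cathode, so E°_cell = 0.44 V; n = 2.
[H⁺] = 10^(−1.53) = 0.030 M, and Q = [Fe²⁺]·P(H₂) / [H⁺]^2 = 1150.
E = E° − (0.0592/2) log Q = 0.44 − (0.0592/2)(3.060) = 0.349 V.

0.35 V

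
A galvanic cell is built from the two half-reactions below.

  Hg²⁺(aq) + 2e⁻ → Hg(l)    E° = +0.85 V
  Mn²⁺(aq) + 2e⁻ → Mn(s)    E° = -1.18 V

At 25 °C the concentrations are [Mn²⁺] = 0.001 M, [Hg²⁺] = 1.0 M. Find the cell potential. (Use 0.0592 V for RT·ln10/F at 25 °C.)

The Hg²⁺/Hg couple has the higher reduction potential and acts as the cathode, so E°_cell = +0.85 − (-1.18) = 2.03 V.
Balancing electrons gives n = 2; the reaction quotient is Q = [Mn²⁺]/[Hg²⁺] = 0.00100.
At 25 °C, E = E° − (0.0592/n) log Q = 2.03 − (0.0592/2)(-3.000) = 2.030 + 0.089 = 2.119 V.

2.12 V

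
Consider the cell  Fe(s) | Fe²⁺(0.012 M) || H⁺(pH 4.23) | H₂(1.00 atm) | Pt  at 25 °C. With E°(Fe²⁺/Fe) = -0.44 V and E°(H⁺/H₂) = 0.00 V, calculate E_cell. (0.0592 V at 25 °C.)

0.25 V

The hydrogen couple is the cathode, so E°_cell = 0.44 V; n = 2.
[H⁺] = 10^(−4.23) = 5.9 × 10^-5 M, and Q = [Fe²⁺]·P(H₂) / [H⁺]^2 = 3.46 × 10^6.
E = E° − (0.0592/2) log Q = 0.44 − (0.0592/2)(6.539) = 0.246 V.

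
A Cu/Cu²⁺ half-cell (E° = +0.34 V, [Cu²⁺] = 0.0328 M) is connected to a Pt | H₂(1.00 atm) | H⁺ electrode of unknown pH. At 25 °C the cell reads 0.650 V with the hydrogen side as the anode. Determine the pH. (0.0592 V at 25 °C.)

E°_cell = 0.34 V and n = 2.
log Q = n(E° − E)/0.0592 = 2×(0.34 − 0.650)/0.0592 = -10.473.
With Q = [H⁺]^2 / ([Cu²⁺]·P(H₂)), solving for [H⁺] gives log[H⁺] = -5.979, so pH = 5.98.

pH = 5.98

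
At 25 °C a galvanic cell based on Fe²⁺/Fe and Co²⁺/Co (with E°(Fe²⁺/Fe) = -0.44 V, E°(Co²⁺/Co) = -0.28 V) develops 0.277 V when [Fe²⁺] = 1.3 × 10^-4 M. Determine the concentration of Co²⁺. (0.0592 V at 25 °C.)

1.2 M

From the Nernst equation, log Q = n(E° − E)/0.0592 = 2(0.16 − 0.277)/0.0592 = -3.953, so Q = 1.12 × 10^-4.
With Q = [Fe²⁺]/[Co²⁺] and the known concentrations, [Co²⁺] in the denominator gives [Co²⁺] = 1.2 M.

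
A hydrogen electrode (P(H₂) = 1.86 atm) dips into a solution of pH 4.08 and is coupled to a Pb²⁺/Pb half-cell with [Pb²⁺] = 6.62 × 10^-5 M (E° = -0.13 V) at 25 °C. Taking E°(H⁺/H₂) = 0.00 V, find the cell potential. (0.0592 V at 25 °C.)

0.004 V

The hydrogen couple is the cathode, so E°_cell = 0.13 V; n = 2.
[H⁺] = 10^(−4.08) = 8.3 × 10^-5 M, and Q = [Pb²⁺]·P(H₂) / [H⁺]^2 = 1.78 × 10^4.
E = E° − (0.0592/2) log Q = 0.13 − (0.0592/2)(4.250) = 0.004 V.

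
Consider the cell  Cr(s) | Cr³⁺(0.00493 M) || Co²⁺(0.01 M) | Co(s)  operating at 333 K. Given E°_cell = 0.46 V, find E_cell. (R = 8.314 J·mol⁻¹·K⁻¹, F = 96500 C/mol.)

0.445 V

Balancing electrons gives n = 6; the reaction quotient is Q = [Cr³⁺]^2/[Co²⁺]^3 = 24.3.
E = E° − (RT/nF) ln Q = 0.46 − (8.314×333)/(6×96500) × (3.191) = 0.460 − 0.015 = 0.445 V.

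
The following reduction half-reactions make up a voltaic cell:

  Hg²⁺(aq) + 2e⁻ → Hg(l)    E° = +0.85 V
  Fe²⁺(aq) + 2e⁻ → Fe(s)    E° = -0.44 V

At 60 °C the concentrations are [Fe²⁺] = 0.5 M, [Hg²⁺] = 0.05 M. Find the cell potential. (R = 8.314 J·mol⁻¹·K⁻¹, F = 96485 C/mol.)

1.26 V

The Hg²⁺/Hg couple has the higher reduction potential and acts as the cathode, so E°_cell = +0.85 − (-0.44) = 1.29 V.
Balancing electrons gives n = 2; the reaction quotient is Q = [Fe²⁺]/[Hg²⁺] = 10.0.
E = E° − (RT/nF) ln Q = 1.29 − (8.314×333)/(2×96485) × (2.303) = 1.290 − 0.033 = 1.257 V.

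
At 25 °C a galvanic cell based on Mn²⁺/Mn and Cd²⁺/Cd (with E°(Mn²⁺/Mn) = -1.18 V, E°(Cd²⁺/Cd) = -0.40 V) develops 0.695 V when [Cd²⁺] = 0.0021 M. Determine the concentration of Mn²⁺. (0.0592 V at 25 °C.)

1.6 M

From the Nernst equation, log Q = n(E° − E)/0.0592 = 2(0.78 − 0.695)/0.0592 = 2.872, so Q = 744.
With Q = [Mn²⁺]/[Cd²⁺] and the known concentrations, [Mn²⁺] in the numerator gives [Mn²⁺] = 1.6 M.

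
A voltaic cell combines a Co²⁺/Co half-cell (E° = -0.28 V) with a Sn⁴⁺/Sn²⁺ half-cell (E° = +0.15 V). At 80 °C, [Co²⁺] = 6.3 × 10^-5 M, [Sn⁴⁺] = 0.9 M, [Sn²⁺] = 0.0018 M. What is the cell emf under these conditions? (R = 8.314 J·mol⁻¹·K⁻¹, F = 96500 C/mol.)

0.672 V

The Sn⁴⁺/Sn²⁺ couple has the higher reduction potential and acts as the cathode, so E°_cell = +0.15 − (-0.28) = 0.43 V.
Balancing electrons gives n = 2; the reaction quotient is Q = [Co²⁺]·[Sn²⁺]/[Sn⁴⁺] = 1.26 × 10^-7.
E = E° − (RT/nF) ln Q = 0.43 − (8.314×353)/(2×96500) × (-15.887) = 0.430 + 0.242 = 0.672 V.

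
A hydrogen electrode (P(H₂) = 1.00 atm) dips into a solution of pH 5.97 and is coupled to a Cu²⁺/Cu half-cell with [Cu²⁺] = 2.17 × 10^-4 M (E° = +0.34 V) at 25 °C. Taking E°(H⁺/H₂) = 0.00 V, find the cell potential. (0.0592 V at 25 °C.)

0.58 V

The Cu²⁺/Cu couple is the cathode, so E°_cell = 0.34 V; n = 2.
[H⁺] = 10^(−5.97) = 1.1 × 10^-6 M, and Q = [H⁺]^2 / ([Cu²⁺]·P(H₂)) = 5.29 × 10^-9.
E = E° − (0.0592/2) log Q = 0.34 − (0.0592/2)(-8.276) = 0.585 V.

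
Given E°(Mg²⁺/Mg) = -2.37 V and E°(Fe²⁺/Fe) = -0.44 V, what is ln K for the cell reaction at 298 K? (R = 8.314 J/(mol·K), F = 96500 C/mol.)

E°_cell = -0.44 − (-2.37) = 1.93 V, with n = 2 electrons transferred.
At equilibrium E = 0, so the Nernst equation gives ln K = nFE°/RT = (2)(96500)(1.93)/((8.314)(298)) = 150.34.

ln K = 150.3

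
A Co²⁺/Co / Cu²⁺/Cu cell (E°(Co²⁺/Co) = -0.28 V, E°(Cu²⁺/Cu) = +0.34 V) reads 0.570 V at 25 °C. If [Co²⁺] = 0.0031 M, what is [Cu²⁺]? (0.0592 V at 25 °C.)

6.3 × 10^-5 M

From the Nernst equation, log Q = n(E° − E)/0.0592 = 2(0.62 − 0.570)/0.0592 = 1.689, so Q = 48.9.
With Q = [Co²⁺]/[Cu²⁺] and the known concentrations, [Cu²⁺] in the denominator gives [Cu²⁺] = 6.3 × 10^-5 M.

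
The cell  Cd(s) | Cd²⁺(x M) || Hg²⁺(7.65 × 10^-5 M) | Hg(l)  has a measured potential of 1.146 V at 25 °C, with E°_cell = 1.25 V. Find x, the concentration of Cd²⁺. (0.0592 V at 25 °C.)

From the Nernst equation, log Q = n(E° − E)/0.0592 = 2(1.25 − 1.146)/0.0592 = 3.514, so Q = 3260.
With Q = [Cd²⁺]/[Hg²⁺] and the known concentrations, [Cd²⁺] in the numerator gives [Cd²⁺] = 0.25 M.

0.25 M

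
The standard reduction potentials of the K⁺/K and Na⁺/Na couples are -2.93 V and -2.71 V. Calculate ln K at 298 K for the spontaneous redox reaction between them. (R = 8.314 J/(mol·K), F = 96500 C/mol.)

ln K = 8.6

E°_cell = -2.71 − (-2.93) = 0.22 V, with n = 1 electron transferred.
At equilibrium E = 0, so the Nernst equation gives ln K = nFE°/RT = (1)(96500)(0.22)/((8.314)(298)) = 8.57.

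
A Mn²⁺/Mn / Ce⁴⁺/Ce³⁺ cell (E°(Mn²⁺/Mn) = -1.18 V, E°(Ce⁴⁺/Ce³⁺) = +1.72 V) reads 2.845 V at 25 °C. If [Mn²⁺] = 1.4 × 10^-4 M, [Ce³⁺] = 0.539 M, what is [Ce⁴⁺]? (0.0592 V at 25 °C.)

From the Nernst equation, log Q = n(E° − E)/0.0592 = 2(2.90 − 2.845)/0.0592 = 1.858, so Q = 72.1.
With Q = [Mn²⁺]·[Ce³⁺]^2/[Ce⁴⁺]^2 and the known concentrations, [Ce⁴⁺]^2 in the denominator gives [Ce⁴⁺] = 7.5 × 10^-4 M.

7.5 × 10^-4 M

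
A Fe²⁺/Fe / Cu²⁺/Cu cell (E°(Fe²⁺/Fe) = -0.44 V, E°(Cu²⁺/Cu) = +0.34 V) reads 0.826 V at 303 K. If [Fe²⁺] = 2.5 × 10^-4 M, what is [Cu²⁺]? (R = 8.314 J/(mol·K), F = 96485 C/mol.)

From the Nernst equation, ln Q = nF(E° − E)/RT = 2×96485×(0.78 − 0.826)/(8.314×303) = -3.524, so Q = 0.0295.
With Q = [Fe²⁺]/[Cu²⁺] and the known concentrations, [Cu²⁺] in the denominator gives [Cu²⁺] = 0.0085 M.

0.0085 M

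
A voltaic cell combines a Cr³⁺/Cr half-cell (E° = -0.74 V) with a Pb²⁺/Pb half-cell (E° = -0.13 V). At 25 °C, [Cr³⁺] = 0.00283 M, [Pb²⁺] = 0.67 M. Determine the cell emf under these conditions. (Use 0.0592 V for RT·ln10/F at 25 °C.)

0.655 V

The Pb²⁺/Pb couple has the higher reduction potential and acts as the cathode, so E°_cell = -0.13 − (-0.74) = 0.61 V.
Balancing electrons gives n = 6; the reaction quotient is Q = [Cr³⁺]^2/[Pb²⁺]^3 = 2.66 × 10^-5.
At 25 °C, E = E° − (0.0592/n) log Q = 0.61 − (0.0592/6)(-4.575) = 0.610 + 0.045 = 0.655 V.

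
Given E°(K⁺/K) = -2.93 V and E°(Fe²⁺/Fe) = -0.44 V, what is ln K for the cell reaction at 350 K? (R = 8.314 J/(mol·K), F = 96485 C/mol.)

E°_cell = -0.44 − (-2.93) = 2.49 V, with n = 2 electrons transferred.
At equilibrium E = 0, so the Nernst equation gives ln K = nFE°/RT = (2)(96485)(2.49)/((8.314)(350)) = 165.12.

ln K = 165.1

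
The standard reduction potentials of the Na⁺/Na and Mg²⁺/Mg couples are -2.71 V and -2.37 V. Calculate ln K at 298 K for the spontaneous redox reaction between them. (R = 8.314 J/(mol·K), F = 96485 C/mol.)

ln K = 26.5

E°_cell = -2.37 − (-2.71) = 0.34 V, with n = 2 electrons transferred.
At equilibrium E = 0, so the Nernst equation gives ln K = nFE°/RT = (2)(96485)(0.34)/((8.314)(298)) = 26.48.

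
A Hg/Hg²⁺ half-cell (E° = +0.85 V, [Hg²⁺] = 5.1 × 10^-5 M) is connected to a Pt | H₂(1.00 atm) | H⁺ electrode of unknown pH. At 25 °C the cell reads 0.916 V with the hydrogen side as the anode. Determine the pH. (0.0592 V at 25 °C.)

pH = 3.26

E°_cell = 0.85 V and n = 2.
log Q = n(E° − E)/0.0592 = 2×(0.85 − 0.916)/0.0592 = -2.230.
With Q = [H⁺]^2 / ([Hg²⁺]·P(H₂)), solving for [H⁺] gives log[H⁺] = -3.261, so pH = 3.26.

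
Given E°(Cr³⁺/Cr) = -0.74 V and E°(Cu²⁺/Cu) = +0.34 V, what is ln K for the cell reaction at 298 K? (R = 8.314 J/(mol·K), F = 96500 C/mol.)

ln K = 252.4

E°_cell = +0.34 − (-0.74) = 1.08 V, with n = 6 electrons transferred.
At equilibrium E = 0, so the Nernst equation gives ln K = nFE°/RT = (6)(96500)(1.08)/((8.314)(298)) = 252.39.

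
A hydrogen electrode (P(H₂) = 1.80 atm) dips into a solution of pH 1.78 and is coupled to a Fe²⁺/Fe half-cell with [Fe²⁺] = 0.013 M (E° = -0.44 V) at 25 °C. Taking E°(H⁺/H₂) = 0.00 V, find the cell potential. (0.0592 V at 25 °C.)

0.38 V

The hydrogen couple is the cathode, so E°_cell = 0.44 V; n = 2.
[H⁺] = 10^(−1.78) = 0.017 M, and Q = [Fe²⁺]·P(H₂) / [H⁺]^2 = 85.0.
E = E° − (0.0592/2) log Q = 0.44 − (0.0592/2)(1.929) = 0.383 V.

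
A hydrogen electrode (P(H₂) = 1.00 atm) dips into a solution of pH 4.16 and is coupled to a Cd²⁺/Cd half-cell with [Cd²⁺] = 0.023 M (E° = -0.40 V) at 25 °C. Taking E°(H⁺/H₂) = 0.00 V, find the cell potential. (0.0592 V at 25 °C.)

The hydrogen couple is the cathode, so E°_cell = 0.40 V; n = 2.
[H⁺] = 10^(−4.16) = 6.9 × 10^-5 M, and Q = [Cd²⁺]·P(H₂) / [H⁺]^2 = 4.81 × 10^6.
E = E° − (0.0592/2) log Q = 0.40 − (0.0592/2)(6.682) = 0.202 V.

0.20 V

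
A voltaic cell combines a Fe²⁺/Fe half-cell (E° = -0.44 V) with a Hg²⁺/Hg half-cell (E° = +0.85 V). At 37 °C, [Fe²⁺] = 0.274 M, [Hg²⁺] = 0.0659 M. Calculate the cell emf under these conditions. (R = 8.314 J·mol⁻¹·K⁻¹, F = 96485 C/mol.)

1.27 V

The Hg²⁺/Hg couple has the higher reduction potential and acts as the cathode, so E°_cell = +0.85 − (-0.44) = 1.29 V.
Balancing electrons gives n = 2; the reaction quotient is Q = [Fe²⁺]/[Hg²⁺] = 4.16.
E = E° − (RT/nF) ln Q = 1.29 − (8.314×310)/(2×96485) × (1.425) = 1.290 − 0.019 = 1.271 V.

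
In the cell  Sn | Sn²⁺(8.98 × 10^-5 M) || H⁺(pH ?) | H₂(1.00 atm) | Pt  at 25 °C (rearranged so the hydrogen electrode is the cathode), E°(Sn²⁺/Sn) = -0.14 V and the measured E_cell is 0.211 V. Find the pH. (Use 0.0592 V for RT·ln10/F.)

E°_cell = 0.14 V and n = 2.
log Q = n(E° − E)/0.0592 = 2×(0.14 − 0.211)/0.0592 = -2.399.
With Q = [Sn²⁺]·P(H₂) / [H⁺]^2, solving for [H⁺] gives log[H⁺] = -0.824, so pH = 0.82.

pH = 0.82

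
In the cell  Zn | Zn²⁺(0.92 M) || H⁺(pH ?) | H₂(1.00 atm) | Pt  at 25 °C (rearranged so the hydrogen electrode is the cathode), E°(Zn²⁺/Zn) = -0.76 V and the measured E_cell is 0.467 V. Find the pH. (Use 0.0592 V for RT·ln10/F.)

pH = 4.97

E°_cell = 0.76 V and n = 2.
log Q = n(E° − E)/0.0592 = 2×(0.76 − 0.467)/0.0592 = 9.899.
With Q = [Zn²⁺]·P(H₂) / [H⁺]^2, solving for [H⁺] gives log[H⁺] = -4.967, so pH = 4.97.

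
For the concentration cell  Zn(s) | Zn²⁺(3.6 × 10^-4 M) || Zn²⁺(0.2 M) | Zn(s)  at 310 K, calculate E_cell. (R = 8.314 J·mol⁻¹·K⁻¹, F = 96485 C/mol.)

0.084 V

Both half-cells are Zn²⁺/Zn, so E°_cell = 0. The concentrated side is the cathode; the cell reaction moves Zn²⁺ from high to low concentration with n = 2.
Q = [Zn²⁺]_dilute/[Zn²⁺]_conc = 3.6 × 10^-4/0.2 = 0.00180.
E = 0 − (RT/nF) ln Q = −((8.314×310)/(2×96485))(-6.320) = 0.0844 V.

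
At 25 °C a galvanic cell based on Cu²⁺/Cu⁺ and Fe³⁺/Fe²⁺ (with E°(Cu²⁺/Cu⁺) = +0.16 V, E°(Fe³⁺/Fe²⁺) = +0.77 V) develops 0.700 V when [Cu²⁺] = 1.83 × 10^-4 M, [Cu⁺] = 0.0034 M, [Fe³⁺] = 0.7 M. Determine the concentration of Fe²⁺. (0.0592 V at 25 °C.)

From the Nernst equation, log Q = n(E° − E)/0.0592 = 1(0.61 − 0.700)/0.0592 = -1.520, so Q = 0.0302.
With Q = [Cu²⁺]·[Fe²⁺]/([Cu⁺]·[Fe³⁺]) and the known concentrations, [Fe²⁺] in the numerator gives [Fe²⁺] = 0.39 M.

0.39 M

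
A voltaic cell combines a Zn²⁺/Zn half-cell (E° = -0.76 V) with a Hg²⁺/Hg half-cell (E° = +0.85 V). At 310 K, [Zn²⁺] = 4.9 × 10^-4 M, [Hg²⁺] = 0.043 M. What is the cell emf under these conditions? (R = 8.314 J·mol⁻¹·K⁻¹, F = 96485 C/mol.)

1.67 V

The Hg²⁺/Hg couple has the higher reduction potential and acts as the cathode, so E°_cell = +0.85 − (-0.76) = 1.61 V.
Balancing electrons gives n = 2; the reaction quotient is Q = [Zn²⁺]/[Hg²⁺] = 0.0114.
E = E° − (RT/nF) ln Q = 1.61 − (8.314×310)/(2×96485) × (-4.475) = 1.610 + 0.060 = 1.670 V.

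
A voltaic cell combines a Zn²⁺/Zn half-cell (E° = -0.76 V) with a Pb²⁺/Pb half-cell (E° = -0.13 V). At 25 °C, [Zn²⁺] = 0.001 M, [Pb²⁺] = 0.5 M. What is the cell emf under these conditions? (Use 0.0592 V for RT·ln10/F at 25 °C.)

0.710 V

The Pb²⁺/Pb couple has the higher reduction potential and acts as the cathode, so E°_cell = -0.13 − (-0.76) = 0.63 V.
Balancing electrons gives n = 2; the reaction quotient is Q = [Zn²⁺]/[Pb²⁺] = 0.00200.
At 25 °C, E = E° − (0.0592/n) log Q = 0.63 − (0.0592/2)(-2.699) = 0.630 + 0.080 = 0.710 V.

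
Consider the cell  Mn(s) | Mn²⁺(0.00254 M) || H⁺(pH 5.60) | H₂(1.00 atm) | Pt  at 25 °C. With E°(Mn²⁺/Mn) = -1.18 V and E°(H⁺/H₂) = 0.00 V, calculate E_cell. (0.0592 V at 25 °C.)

0.93 V

The hydrogen couple is the cathode, so E°_cell = 1.18 V; n = 2.
[H⁺] = 10^(−5.60) = 2.5 × 10^-6 M, and Q = [Mn²⁺]·P(H₂) / [H⁺]^2 = 4.03 × 10^8.
E = E° − (0.0592/2) log Q = 1.18 − (0.0592/2)(8.605) = 0.925 V.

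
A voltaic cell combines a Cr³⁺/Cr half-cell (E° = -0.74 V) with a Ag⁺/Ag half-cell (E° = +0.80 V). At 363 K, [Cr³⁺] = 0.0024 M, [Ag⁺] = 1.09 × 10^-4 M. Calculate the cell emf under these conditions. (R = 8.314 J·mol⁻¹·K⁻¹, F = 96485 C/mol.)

1.32 V

The Ag⁺/Ag couple has the higher reduction potential and acts as the cathode, so E°_cell = +0.80 − (-0.74) = 1.54 V.
Balancing electrons gives n = 3; the reaction quotient is Q = [Cr³⁺]/[Ag⁺]^3 = 1.85 × 10^9.
E = E° − (RT/nF) ln Q = 1.54 − (8.314×363)/(3×96485) × (21.340) = 1.540 − 0.222 = 1.318 V.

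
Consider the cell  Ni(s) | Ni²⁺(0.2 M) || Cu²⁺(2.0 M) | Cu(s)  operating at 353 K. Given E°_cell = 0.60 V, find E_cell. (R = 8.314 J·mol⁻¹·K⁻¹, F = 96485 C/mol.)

0.635 V

Balancing electrons gives n = 2; the reaction quotient is Q = [Ni²⁺]/[Cu²⁺] = 0.100.
E = E° − (RT/nF) ln Q = 0.60 − (8.314×353)/(2×96485) × (-2.303) = 0.600 + 0.035 = 0.635 V.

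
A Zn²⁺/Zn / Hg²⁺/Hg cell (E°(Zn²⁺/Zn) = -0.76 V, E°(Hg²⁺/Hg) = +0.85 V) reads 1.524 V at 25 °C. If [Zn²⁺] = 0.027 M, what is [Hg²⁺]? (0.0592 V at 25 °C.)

From the Nernst equation, log Q = n(E° − E)/0.0592 = 2(1.61 − 1.524)/0.0592 = 2.905, so Q = 804.
With Q = [Zn²⁺]/[Hg²⁺] and the known concentrations, [Hg²⁺] in the denominator gives [Hg²⁺] = 3.4 × 10^-5 M.

3.4 × 10^-5 M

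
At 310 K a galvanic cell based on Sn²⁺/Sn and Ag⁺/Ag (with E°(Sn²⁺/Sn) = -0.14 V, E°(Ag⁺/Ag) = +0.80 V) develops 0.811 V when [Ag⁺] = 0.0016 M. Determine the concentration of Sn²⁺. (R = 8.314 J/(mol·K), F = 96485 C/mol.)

0.04 M

From the Nernst equation, ln Q = nF(E° − E)/RT = 2×96485×(0.94 − 0.811)/(8.314×310) = 9.658, so Q = 1.57 × 10^4.
With Q = [Sn²⁺]/[Ag⁺]^2 and the known concentrations, [Sn²⁺] in the numerator gives [Sn²⁺] = 0.04 M.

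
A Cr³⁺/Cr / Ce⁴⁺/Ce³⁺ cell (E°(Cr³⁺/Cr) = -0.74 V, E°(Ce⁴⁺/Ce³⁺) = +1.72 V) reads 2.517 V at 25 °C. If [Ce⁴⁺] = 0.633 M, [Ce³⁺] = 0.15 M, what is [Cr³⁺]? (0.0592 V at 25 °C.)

From the Nernst equation, log Q = n(E° − E)/0.0592 = 3(2.46 − 2.517)/0.0592 = -2.889, so Q = 0.00129.
With Q = [Cr³⁺]·[Ce³⁺]^3/[Ce⁴⁺]^3 and the known concentrations, [Cr³⁺] in the numerator gives [Cr³⁺] = 0.097 M.

0.097 M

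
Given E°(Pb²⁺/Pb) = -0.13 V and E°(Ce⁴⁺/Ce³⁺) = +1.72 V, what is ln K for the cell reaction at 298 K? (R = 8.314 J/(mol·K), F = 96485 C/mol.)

ln K = 144.1

E°_cell = +1.72 − (-0.13) = 1.85 V, with n = 2 electrons transferred.
At equilibrium E = 0, so the Nernst equation gives ln K = nFE°/RT = (2)(96485)(1.85)/((8.314)(298)) = 144.09.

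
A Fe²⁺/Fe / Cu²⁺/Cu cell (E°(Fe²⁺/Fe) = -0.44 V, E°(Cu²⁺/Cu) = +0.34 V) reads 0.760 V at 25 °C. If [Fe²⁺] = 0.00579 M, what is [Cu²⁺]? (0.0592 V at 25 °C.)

0.0012 M

From the Nernst equation, log Q = n(E° − E)/0.0592 = 2(0.78 − 0.760)/0.0592 = 0.676, so Q = 4.74.
With Q = [Fe²⁺]/[Cu²⁺] and the known concentrations, [Cu²⁺] in the denominator gives [Cu²⁺] = 0.0012 M.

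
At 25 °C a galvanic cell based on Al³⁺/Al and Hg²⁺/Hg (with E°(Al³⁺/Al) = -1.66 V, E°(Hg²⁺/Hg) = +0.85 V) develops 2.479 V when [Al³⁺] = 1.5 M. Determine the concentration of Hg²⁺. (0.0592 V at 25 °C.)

From the Nernst equation, log Q = n(E° − E)/0.0592 = 6(2.51 − 2.479)/0.0592 = 3.142, so Q = 1390.
With Q = [Al³⁺]^2/[Hg²⁺]^3 and the known concentrations, [Hg²⁺]^3 in the denominator gives [Hg²⁺] = 0.12 M.

0.12 M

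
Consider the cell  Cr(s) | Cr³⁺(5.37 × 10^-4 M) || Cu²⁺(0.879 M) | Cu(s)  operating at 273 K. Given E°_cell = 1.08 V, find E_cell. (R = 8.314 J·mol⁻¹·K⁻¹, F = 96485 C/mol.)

Balancing electrons gives n = 6; the reaction quotient is Q = [Cr³⁺]^2/[Cu²⁺]^3 = 4.25 × 10^-7.
E = E° − (RT/nF) ln Q = 1.08 − (8.314×273)/(6×96485) × (-14.672) = 1.080 + 0.058 = 1.138 V.

1.14 V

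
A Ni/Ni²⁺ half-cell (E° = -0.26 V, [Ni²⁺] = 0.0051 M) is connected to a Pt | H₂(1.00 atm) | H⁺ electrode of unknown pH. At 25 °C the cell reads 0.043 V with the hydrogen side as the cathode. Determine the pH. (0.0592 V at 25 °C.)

E°_cell = 0.26 V and n = 2.
log Q = n(E° − E)/0.0592 = 2×(0.26 − 0.043)/0.0592 = 7.331.
With Q = [Ni²⁺]·P(H₂) / [H⁺]^2, solving for [H⁺] gives log[H⁺] = -4.812, so pH = 4.81.

pH = 4.81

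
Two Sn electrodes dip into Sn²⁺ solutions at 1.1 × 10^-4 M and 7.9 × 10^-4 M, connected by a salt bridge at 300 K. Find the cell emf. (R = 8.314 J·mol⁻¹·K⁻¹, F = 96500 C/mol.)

Both half-cells are Sn²⁺/Sn, so E°_cell = 0. The concentrated side is the cathode; the cell reaction moves Sn²⁺ from high to low concentration with n = 2.
Q = [Sn²⁺]_dilute/[Sn²⁺]_conc = 1.1 × 10^-4/7.9 × 10^-4 = 0.139.
E = 0 − (RT/nF) ln Q = −((8.314×300)/(2×96500))(-1.972) = 0.0255 V.

0.025 V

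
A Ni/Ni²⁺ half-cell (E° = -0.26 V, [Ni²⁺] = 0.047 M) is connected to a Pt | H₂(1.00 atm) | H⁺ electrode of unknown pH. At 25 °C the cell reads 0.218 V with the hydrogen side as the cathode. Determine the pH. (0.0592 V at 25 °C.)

pH = 1.37

E°_cell = 0.26 V and n = 2.
log Q = n(E° − E)/0.0592 = 2×(0.26 − 0.218)/0.0592 = 1.419.
With Q = [Ni²⁺]·P(H₂) / [H⁺]^2, solving for [H⁺] gives log[H⁺] = -1.373, so pH = 1.37.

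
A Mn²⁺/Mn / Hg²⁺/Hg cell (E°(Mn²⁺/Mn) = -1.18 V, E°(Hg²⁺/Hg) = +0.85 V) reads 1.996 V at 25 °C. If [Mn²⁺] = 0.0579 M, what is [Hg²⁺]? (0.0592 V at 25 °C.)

0.0041 M

From the Nernst equation, log Q = n(E° − E)/0.0592 = 2(2.03 − 1.996)/0.0592 = 1.149, so Q = 14.1.
With Q = [Mn²⁺]/[Hg²⁺] and the known concentrations, [Hg²⁺] in the denominator gives [Hg²⁺] = 0.0041 M.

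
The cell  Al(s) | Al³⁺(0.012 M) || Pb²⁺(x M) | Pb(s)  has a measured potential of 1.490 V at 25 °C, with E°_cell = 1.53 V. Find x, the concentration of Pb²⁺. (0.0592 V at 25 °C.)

0.0023 M

From the Nernst equation, log Q = n(E° − E)/0.0592 = 6(1.53 − 1.490)/0.0592 = 4.054, so Q = 1.13 × 10^4.
With Q = [Al³⁺]^2/[Pb²⁺]^3 and the known concentrations, [Pb²⁺]^3 in the denominator gives [Pb²⁺] = 0.0023 M.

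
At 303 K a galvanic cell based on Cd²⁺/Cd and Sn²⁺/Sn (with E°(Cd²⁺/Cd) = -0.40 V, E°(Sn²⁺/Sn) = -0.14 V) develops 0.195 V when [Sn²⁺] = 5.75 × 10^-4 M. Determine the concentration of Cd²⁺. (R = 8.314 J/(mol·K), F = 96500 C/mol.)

0.084 M

From the Nernst equation, ln Q = nF(E° − E)/RT = 2×96500×(0.26 − 0.195)/(8.314×303) = 4.980, so Q = 145.
With Q = [Cd²⁺]/[Sn²⁺] and the known concentrations, [Cd²⁺] in the numerator gives [Cd²⁺] = 0.084 M.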